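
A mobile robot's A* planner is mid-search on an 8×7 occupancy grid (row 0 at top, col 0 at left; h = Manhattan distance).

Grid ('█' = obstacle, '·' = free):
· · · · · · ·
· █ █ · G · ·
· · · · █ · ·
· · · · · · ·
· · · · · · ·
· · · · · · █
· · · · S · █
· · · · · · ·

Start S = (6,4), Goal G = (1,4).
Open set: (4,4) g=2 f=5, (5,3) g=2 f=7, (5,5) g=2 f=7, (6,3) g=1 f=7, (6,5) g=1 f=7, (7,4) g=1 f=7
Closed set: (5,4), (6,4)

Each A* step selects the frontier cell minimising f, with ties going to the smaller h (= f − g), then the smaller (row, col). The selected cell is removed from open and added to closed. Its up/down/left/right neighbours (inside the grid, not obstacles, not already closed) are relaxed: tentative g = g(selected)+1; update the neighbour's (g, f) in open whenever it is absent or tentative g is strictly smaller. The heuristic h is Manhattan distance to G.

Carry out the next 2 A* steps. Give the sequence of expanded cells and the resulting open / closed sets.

step 1: expand (4,4) (f=5, h=3) → closed; open now [(3,4) g=3 f=5, (4,3) g=3 f=7, (4,5) g=3 f=7, (5,3) g=2 f=7, (5,5) g=2 f=7, (6,3) g=1 f=7, (6,5) g=1 f=7, (7,4) g=1 f=7]
step 2: expand (3,4) (f=5, h=2) → closed; open now [(3,3) g=4 f=7, (3,5) g=4 f=7, (4,3) g=3 f=7, (4,5) g=3 f=7, (5,3) g=2 f=7, (5,5) g=2 f=7, (6,3) g=1 f=7, (6,5) g=1 f=7, (7,4) g=1 f=7]

order=[(4,4) → (3,4)]; open=[(3,3) g=4 f=7, (3,5) g=4 f=7, (4,3) g=3 f=7, (4,5) g=3 f=7, (5,3) g=2 f=7, (5,5) g=2 f=7, (6,3) g=1 f=7, (6,5) g=1 f=7, (7,4) g=1 f=7]; closed=[(3,4), (4,4), (5,4), (6,4)]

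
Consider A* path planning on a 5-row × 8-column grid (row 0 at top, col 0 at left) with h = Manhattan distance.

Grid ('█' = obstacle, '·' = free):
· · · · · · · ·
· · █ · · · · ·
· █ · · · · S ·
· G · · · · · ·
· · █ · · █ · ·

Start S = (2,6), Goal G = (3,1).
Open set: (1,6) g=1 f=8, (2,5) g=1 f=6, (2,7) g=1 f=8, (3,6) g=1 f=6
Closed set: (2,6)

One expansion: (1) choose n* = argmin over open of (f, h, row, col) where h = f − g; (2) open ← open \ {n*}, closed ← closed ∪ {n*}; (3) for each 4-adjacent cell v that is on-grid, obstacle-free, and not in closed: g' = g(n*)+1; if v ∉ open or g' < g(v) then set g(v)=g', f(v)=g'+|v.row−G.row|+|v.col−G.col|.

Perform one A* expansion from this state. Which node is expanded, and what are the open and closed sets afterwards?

step 1: expand (2,5) (f=6, h=5) → closed; open now [(1,5) g=2 f=8, (1,6) g=1 f=8, (2,4) g=2 f=6, (2,7) g=1 f=8, (3,5) g=2 f=6, (3,6) g=1 f=6]

expanded=(2,5); open=[(1,5) g=2 f=8, (1,6) g=1 f=8, (2,4) g=2 f=6, (2,7) g=1 f=8, (3,5) g=2 f=6, (3,6) g=1 f=6]; closed=[(2,5), (2,6)]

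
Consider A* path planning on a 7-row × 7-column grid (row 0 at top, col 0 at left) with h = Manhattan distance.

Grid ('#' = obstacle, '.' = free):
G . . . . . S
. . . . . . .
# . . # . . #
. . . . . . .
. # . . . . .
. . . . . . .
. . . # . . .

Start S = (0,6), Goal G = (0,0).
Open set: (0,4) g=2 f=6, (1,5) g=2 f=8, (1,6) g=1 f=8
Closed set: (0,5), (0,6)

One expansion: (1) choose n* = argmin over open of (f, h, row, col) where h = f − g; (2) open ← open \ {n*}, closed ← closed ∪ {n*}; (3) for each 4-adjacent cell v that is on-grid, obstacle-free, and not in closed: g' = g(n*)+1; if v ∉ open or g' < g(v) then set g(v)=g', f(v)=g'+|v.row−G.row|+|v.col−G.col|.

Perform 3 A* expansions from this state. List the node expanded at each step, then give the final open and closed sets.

order=[(0,4) → (0,3) → (0,2)]; open=[(0,1) g=5 f=6, (1,2) g=5 f=8, (1,3) g=4 f=8, (1,4) g=3 f=8, (1,5) g=2 f=8, (1,6) g=1 f=8]; closed=[(0,2), (0,3), (0,4), (0,5), (0,6)]

step 1: expand (0,4) (f=6, h=4) → closed; open now [(0,3) g=3 f=6, (1,4) g=3 f=8, (1,5) g=2 f=8, (1,6) g=1 f=8]
step 2: expand (0,3) (f=6, h=3) → closed; open now [(0,2) g=4 f=6, (1,3) g=4 f=8, (1,4) g=3 f=8, (1,5) g=2 f=8, (1,6) g=1 f=8]
step 3: expand (0,2) (f=6, h=2) → closed; open now [(0,1) g=5 f=6, (1,2) g=5 f=8, (1,3) g=4 f=8, (1,4) g=3 f=8, (1,5) g=2 f=8, (1,6) g=1 f=8]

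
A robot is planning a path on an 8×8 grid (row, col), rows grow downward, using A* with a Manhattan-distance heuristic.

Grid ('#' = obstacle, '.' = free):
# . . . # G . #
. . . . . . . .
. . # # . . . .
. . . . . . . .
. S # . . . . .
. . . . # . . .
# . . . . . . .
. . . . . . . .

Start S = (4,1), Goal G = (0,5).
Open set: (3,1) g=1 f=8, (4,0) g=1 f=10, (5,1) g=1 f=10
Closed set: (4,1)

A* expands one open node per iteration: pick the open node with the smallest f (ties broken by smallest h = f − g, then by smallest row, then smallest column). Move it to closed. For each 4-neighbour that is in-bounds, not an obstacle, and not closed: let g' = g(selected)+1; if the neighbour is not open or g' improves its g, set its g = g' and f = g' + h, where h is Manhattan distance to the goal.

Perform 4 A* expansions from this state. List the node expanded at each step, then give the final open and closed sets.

step 1: expand (3,1) (f=8, h=7) → closed; open now [(2,1) g=2 f=8, (3,0) g=2 f=10, (3,2) g=2 f=8, (4,0) g=1 f=10, (5,1) g=1 f=10]
step 2: expand (2,1) (f=8, h=6) → closed; open now [(1,1) g=3 f=8, (2,0) g=3 f=10, (3,0) g=2 f=10, (3,2) g=2 f=8, (4,0) g=1 f=10, (5,1) g=1 f=10]
step 3: expand (1,1) (f=8, h=5) → closed; open now [(0,1) g=4 f=8, (1,0) g=4 f=10, (1,2) g=4 f=8, (2,0) g=3 f=10, (3,0) g=2 f=10, (3,2) g=2 f=8, (4,0) g=1 f=10, (5,1) g=1 f=10]
step 4: expand (0,1) (f=8, h=4) → closed; open now [(0,2) g=5 f=8, (1,0) g=4 f=10, (1,2) g=4 f=8, (2,0) g=3 f=10, (3,0) g=2 f=10, (3,2) g=2 f=8, (4,0) g=1 f=10, (5,1) g=1 f=10]

order=[(3,1) → (2,1) → (1,1) → (0,1)]; open=[(0,2) g=5 f=8, (1,0) g=4 f=10, (1,2) g=4 f=8, (2,0) g=3 f=10, (3,0) g=2 f=10, (3,2) g=2 f=8, (4,0) g=1 f=10, (5,1) g=1 f=10]; closed=[(0,1), (1,1), (2,1), (3,1), (4,1)]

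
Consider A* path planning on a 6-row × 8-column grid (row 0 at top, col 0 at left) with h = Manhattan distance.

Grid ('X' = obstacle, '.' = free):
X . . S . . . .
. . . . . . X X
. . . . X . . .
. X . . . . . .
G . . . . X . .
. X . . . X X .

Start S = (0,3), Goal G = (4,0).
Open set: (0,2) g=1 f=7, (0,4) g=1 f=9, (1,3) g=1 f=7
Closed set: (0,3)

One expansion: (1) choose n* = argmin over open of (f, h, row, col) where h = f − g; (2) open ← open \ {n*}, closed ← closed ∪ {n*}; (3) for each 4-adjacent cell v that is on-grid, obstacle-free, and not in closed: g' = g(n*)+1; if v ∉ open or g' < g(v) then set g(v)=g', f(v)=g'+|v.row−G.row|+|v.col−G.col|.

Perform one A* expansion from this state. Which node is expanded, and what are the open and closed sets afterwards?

expanded=(0,2); open=[(0,1) g=2 f=7, (0,4) g=1 f=9, (1,2) g=2 f=7, (1,3) g=1 f=7]; closed=[(0,2), (0,3)]

step 1: expand (0,2) (f=7, h=6) → closed; open now [(0,1) g=2 f=7, (0,4) g=1 f=9, (1,2) g=2 f=7, (1,3) g=1 f=7]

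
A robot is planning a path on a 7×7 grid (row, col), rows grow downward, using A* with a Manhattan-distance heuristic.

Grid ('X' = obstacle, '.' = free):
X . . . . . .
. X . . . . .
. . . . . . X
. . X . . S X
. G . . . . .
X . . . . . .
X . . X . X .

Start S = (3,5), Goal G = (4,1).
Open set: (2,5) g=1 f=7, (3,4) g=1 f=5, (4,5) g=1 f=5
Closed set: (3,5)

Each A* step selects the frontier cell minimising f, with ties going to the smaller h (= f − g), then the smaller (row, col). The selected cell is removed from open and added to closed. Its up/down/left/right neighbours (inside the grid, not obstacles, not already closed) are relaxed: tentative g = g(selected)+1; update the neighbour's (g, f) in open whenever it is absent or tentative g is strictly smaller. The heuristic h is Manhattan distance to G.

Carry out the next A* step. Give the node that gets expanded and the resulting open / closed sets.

expanded=(3,4); open=[(2,4) g=2 f=7, (2,5) g=1 f=7, (3,3) g=2 f=5, (4,4) g=2 f=5, (4,5) g=1 f=5]; closed=[(3,4), (3,5)]

step 1: expand (3,4) (f=5, h=4) → closed; open now [(2,4) g=2 f=7, (2,5) g=1 f=7, (3,3) g=2 f=5, (4,4) g=2 f=5, (4,5) g=1 f=5]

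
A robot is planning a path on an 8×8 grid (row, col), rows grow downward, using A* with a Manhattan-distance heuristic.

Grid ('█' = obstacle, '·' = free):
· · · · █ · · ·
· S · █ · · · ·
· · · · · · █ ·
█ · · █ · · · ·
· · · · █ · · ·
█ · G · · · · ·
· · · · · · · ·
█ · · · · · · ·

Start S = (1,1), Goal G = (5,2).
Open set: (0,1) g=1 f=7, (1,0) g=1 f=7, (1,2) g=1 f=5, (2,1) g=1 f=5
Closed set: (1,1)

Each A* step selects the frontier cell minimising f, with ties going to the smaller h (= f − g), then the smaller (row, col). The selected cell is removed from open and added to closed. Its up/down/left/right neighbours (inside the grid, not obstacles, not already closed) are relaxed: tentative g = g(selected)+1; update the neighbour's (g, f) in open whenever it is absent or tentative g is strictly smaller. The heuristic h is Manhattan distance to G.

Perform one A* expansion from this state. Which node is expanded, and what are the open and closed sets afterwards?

expanded=(1,2); open=[(0,1) g=1 f=7, (0,2) g=2 f=7, (1,0) g=1 f=7, (2,1) g=1 f=5, (2,2) g=2 f=5]; closed=[(1,1), (1,2)]

step 1: expand (1,2) (f=5, h=4) → closed; open now [(0,1) g=1 f=7, (0,2) g=2 f=7, (1,0) g=1 f=7, (2,1) g=1 f=5, (2,2) g=2 f=5]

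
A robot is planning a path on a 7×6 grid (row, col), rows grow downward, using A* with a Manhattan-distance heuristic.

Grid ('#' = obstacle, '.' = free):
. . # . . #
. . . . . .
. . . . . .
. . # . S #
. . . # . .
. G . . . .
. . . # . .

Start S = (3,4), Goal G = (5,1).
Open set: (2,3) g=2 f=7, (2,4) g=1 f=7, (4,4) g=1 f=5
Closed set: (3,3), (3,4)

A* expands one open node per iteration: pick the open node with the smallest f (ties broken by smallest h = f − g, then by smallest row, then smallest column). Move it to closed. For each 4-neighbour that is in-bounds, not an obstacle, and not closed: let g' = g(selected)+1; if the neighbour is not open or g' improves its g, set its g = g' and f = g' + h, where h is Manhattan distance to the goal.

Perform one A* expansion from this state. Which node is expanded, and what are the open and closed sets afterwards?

expanded=(4,4); open=[(2,3) g=2 f=7, (2,4) g=1 f=7, (4,5) g=2 f=7, (5,4) g=2 f=5]; closed=[(3,3), (3,4), (4,4)]

step 1: expand (4,4) (f=5, h=4) → closed; open now [(2,3) g=2 f=7, (2,4) g=1 f=7, (4,5) g=2 f=7, (5,4) g=2 f=5]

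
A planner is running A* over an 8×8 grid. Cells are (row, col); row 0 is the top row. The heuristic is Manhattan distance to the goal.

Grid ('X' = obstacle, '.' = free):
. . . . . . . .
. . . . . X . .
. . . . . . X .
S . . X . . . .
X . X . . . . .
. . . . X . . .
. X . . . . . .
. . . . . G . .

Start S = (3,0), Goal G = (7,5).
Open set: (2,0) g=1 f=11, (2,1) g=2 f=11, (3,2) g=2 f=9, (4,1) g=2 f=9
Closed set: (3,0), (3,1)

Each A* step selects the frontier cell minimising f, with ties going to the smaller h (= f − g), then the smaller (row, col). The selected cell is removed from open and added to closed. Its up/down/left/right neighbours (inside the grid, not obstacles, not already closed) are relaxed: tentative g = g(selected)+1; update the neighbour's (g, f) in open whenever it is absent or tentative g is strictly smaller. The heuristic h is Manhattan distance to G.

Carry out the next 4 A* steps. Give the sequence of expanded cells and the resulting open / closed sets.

step 1: expand (3,2) (f=9, h=7) → closed; open now [(2,0) g=1 f=11, (2,1) g=2 f=11, (2,2) g=3 f=11, (4,1) g=2 f=9]
step 2: expand (4,1) (f=9, h=7) → closed; open now [(2,0) g=1 f=11, (2,1) g=2 f=11, (2,2) g=3 f=11, (5,1) g=3 f=9]
step 3: expand (5,1) (f=9, h=6) → closed; open now [(2,0) g=1 f=11, (2,1) g=2 f=11, (2,2) g=3 f=11, (5,0) g=4 f=11, (5,2) g=4 f=9]
step 4: expand (5,2) (f=9, h=5) → closed; open now [(2,0) g=1 f=11, (2,1) g=2 f=11, (2,2) g=3 f=11, (5,0) g=4 f=11, (5,3) g=5 f=9, (6,2) g=5 f=9]

order=[(3,2) → (4,1) → (5,1) → (5,2)]; open=[(2,0) g=1 f=11, (2,1) g=2 f=11, (2,2) g=3 f=11, (5,0) g=4 f=11, (5,3) g=5 f=9, (6,2) g=5 f=9]; closed=[(3,0), (3,1), (3,2), (4,1), (5,1), (5,2)]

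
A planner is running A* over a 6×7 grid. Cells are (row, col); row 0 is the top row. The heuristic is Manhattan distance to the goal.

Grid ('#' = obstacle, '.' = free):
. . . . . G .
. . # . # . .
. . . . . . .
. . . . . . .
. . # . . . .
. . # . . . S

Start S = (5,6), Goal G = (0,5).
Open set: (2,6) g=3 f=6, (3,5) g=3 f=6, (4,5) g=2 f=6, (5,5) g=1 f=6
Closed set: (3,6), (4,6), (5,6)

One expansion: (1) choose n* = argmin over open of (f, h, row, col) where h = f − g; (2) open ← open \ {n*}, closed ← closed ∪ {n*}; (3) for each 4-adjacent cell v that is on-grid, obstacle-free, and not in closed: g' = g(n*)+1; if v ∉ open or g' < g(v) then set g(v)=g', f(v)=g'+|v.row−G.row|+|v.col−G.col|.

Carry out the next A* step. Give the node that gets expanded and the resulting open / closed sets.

expanded=(2,6); open=[(1,6) g=4 f=6, (2,5) g=4 f=6, (3,5) g=3 f=6, (4,5) g=2 f=6, (5,5) g=1 f=6]; closed=[(2,6), (3,6), (4,6), (5,6)]

step 1: expand (2,6) (f=6, h=3) → closed; open now [(1,6) g=4 f=6, (2,5) g=4 f=6, (3,5) g=3 f=6, (4,5) g=2 f=6, (5,5) g=1 f=6]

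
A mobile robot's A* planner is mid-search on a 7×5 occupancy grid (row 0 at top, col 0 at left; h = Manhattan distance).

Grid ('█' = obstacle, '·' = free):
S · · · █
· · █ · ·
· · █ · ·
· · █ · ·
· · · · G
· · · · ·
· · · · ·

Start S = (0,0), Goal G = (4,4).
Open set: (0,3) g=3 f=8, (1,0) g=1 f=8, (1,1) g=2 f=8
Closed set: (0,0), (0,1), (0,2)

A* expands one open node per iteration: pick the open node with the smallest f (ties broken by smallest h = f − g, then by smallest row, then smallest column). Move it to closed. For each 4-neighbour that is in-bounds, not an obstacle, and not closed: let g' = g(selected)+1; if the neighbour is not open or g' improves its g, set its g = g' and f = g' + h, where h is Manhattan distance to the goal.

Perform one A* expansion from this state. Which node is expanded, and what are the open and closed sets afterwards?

expanded=(0,3); open=[(1,0) g=1 f=8, (1,1) g=2 f=8, (1,3) g=4 f=8]; closed=[(0,0), (0,1), (0,2), (0,3)]

step 1: expand (0,3) (f=8, h=5) → closed; open now [(1,0) g=1 f=8, (1,1) g=2 f=8, (1,3) g=4 f=8]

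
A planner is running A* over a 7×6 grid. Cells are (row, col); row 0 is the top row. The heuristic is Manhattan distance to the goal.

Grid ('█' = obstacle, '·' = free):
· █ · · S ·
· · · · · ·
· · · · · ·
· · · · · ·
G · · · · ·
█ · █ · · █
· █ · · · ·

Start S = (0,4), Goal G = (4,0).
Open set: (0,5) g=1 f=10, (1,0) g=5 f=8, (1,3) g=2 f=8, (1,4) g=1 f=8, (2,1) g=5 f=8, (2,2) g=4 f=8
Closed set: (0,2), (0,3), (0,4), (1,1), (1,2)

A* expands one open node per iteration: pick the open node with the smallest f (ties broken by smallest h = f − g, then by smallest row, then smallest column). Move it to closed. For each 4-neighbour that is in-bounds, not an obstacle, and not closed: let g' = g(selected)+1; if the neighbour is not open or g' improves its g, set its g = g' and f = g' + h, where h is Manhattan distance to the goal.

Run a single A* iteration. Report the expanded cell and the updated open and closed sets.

step 1: expand (1,0) (f=8, h=3) → closed; open now [(0,0) g=6 f=10, (0,5) g=1 f=10, (1,3) g=2 f=8, (1,4) g=1 f=8, (2,0) g=6 f=8, (2,1) g=5 f=8, (2,2) g=4 f=8]

expanded=(1,0); open=[(0,0) g=6 f=10, (0,5) g=1 f=10, (1,3) g=2 f=8, (1,4) g=1 f=8, (2,0) g=6 f=8, (2,1) g=5 f=8, (2,2) g=4 f=8]; closed=[(0,2), (0,3), (0,4), (1,0), (1,1), (1,2)]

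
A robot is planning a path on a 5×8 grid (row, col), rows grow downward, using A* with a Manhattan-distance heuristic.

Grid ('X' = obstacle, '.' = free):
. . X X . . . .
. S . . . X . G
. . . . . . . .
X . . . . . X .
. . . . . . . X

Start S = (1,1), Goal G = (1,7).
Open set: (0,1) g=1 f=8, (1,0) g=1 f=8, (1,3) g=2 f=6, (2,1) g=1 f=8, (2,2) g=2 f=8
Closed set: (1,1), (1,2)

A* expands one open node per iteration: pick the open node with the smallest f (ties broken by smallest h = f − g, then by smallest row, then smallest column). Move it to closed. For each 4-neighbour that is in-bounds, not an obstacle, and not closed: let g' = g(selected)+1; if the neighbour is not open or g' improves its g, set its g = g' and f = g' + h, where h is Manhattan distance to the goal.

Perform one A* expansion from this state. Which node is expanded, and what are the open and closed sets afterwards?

expanded=(1,3); open=[(0,1) g=1 f=8, (1,0) g=1 f=8, (1,4) g=3 f=6, (2,1) g=1 f=8, (2,2) g=2 f=8, (2,3) g=3 f=8]; closed=[(1,1), (1,2), (1,3)]

step 1: expand (1,3) (f=6, h=4) → closed; open now [(0,1) g=1 f=8, (1,0) g=1 f=8, (1,4) g=3 f=6, (2,1) g=1 f=8, (2,2) g=2 f=8, (2,3) g=3 f=8]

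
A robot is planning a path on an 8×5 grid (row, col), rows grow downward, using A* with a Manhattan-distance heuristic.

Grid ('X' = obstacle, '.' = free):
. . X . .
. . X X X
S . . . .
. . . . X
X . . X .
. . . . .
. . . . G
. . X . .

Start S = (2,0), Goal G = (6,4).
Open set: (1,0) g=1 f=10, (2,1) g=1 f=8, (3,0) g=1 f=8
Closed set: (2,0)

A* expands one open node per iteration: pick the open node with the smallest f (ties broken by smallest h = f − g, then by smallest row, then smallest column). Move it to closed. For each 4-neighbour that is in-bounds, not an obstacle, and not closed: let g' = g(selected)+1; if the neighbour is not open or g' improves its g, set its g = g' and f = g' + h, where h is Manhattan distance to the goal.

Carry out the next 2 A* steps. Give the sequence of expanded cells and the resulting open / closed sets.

step 1: expand (2,1) (f=8, h=7) → closed; open now [(1,0) g=1 f=10, (1,1) g=2 f=10, (2,2) g=2 f=8, (3,0) g=1 f=8, (3,1) g=2 f=8]
step 2: expand (2,2) (f=8, h=6) → closed; open now [(1,0) g=1 f=10, (1,1) g=2 f=10, (2,3) g=3 f=8, (3,0) g=1 f=8, (3,1) g=2 f=8, (3,2) g=3 f=8]

order=[(2,1) → (2,2)]; open=[(1,0) g=1 f=10, (1,1) g=2 f=10, (2,3) g=3 f=8, (3,0) g=1 f=8, (3,1) g=2 f=8, (3,2) g=3 f=8]; closed=[(2,0), (2,1), (2,2)]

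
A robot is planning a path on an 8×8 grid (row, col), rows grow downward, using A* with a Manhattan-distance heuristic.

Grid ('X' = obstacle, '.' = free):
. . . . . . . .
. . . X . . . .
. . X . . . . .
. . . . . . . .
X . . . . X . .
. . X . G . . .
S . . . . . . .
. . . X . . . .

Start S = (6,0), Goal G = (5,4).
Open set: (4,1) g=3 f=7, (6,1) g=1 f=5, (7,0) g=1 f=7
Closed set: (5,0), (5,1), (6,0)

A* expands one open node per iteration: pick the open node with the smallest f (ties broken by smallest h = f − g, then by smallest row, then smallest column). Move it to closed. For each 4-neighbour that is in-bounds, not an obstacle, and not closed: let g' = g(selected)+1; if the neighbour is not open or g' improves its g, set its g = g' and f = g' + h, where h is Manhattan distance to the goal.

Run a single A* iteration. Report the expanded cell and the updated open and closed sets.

expanded=(6,1); open=[(4,1) g=3 f=7, (6,2) g=2 f=5, (7,0) g=1 f=7, (7,1) g=2 f=7]; closed=[(5,0), (5,1), (6,0), (6,1)]

step 1: expand (6,1) (f=5, h=4) → closed; open now [(4,1) g=3 f=7, (6,2) g=2 f=5, (7,0) g=1 f=7, (7,1) g=2 f=7]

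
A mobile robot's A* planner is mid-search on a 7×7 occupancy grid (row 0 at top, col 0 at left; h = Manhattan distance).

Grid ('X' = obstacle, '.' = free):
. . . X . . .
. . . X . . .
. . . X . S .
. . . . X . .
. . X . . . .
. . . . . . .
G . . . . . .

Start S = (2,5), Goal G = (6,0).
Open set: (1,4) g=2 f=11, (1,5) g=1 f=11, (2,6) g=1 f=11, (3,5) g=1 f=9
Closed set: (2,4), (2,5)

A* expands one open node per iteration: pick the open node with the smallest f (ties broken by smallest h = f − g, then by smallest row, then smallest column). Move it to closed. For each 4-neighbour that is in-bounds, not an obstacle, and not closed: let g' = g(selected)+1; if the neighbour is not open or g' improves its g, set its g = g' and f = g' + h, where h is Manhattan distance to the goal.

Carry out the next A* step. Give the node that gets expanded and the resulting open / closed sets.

expanded=(3,5); open=[(1,4) g=2 f=11, (1,5) g=1 f=11, (2,6) g=1 f=11, (3,6) g=2 f=11, (4,5) g=2 f=9]; closed=[(2,4), (2,5), (3,5)]

step 1: expand (3,5) (f=9, h=8) → closed; open now [(1,4) g=2 f=11, (1,5) g=1 f=11, (2,6) g=1 f=11, (3,6) g=2 f=11, (4,5) g=2 f=9]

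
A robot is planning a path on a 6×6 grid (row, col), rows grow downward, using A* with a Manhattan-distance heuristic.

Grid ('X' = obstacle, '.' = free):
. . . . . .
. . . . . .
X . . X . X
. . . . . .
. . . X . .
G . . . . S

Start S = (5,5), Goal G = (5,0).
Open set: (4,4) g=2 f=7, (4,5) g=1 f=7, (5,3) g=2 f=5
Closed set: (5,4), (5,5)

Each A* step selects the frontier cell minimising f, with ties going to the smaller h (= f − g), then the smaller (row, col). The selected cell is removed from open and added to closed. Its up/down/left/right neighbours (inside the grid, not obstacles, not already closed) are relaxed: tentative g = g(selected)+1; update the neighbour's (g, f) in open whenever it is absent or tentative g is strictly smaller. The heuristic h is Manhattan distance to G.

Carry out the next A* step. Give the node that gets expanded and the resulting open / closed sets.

expanded=(5,3); open=[(4,4) g=2 f=7, (4,5) g=1 f=7, (5,2) g=3 f=5]; closed=[(5,3), (5,4), (5,5)]

step 1: expand (5,3) (f=5, h=3) → closed; open now [(4,4) g=2 f=7, (4,5) g=1 f=7, (5,2) g=3 f=5]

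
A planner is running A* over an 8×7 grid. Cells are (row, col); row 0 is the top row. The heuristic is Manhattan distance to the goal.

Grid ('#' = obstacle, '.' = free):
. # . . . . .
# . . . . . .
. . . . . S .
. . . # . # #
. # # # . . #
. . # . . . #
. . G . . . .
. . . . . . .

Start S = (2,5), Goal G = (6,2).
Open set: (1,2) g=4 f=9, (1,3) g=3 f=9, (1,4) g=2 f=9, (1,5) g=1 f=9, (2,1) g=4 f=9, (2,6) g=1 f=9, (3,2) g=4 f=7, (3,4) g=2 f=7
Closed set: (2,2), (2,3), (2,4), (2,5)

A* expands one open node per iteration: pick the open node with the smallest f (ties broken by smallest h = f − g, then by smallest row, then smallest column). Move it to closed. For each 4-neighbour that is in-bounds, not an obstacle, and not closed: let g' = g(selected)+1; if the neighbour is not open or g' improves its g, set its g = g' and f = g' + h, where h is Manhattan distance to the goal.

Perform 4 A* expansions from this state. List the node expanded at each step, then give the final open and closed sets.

order=[(3,2) → (3,4) → (4,4) → (5,4)]; open=[(1,2) g=4 f=9, (1,3) g=3 f=9, (1,4) g=2 f=9, (1,5) g=1 f=9, (2,1) g=4 f=9, (2,6) g=1 f=9, (3,1) g=5 f=9, (4,5) g=4 f=9, (5,3) g=5 f=7, (5,5) g=5 f=9, (6,4) g=5 f=7]; closed=[(2,2), (2,3), (2,4), (2,5), (3,2), (3,4), (4,4), (5,4)]

step 1: expand (3,2) (f=7, h=3) → closed; open now [(1,2) g=4 f=9, (1,3) g=3 f=9, (1,4) g=2 f=9, (1,5) g=1 f=9, (2,1) g=4 f=9, (2,6) g=1 f=9, (3,1) g=5 f=9, (3,4) g=2 f=7]
step 2: expand (3,4) (f=7, h=5) → closed; open now [(1,2) g=4 f=9, (1,3) g=3 f=9, (1,4) g=2 f=9, (1,5) g=1 f=9, (2,1) g=4 f=9, (2,6) g=1 f=9, (3,1) g=5 f=9, (4,4) g=3 f=7]
step 3: expand (4,4) (f=7, h=4) → closed; open now [(1,2) g=4 f=9, (1,3) g=3 f=9, (1,4) g=2 f=9, (1,5) g=1 f=9, (2,1) g=4 f=9, (2,6) g=1 f=9, (3,1) g=5 f=9, (4,5) g=4 f=9, (5,4) g=4 f=7]
step 4: expand (5,4) (f=7, h=3) → closed; open now [(1,2) g=4 f=9, (1,3) g=3 f=9, (1,4) g=2 f=9, (1,5) g=1 f=9, (2,1) g=4 f=9, (2,6) g=1 f=9, (3,1) g=5 f=9, (4,5) g=4 f=9, (5,3) g=5 f=7, (5,5) g=5 f=9, (6,4) g=5 f=7]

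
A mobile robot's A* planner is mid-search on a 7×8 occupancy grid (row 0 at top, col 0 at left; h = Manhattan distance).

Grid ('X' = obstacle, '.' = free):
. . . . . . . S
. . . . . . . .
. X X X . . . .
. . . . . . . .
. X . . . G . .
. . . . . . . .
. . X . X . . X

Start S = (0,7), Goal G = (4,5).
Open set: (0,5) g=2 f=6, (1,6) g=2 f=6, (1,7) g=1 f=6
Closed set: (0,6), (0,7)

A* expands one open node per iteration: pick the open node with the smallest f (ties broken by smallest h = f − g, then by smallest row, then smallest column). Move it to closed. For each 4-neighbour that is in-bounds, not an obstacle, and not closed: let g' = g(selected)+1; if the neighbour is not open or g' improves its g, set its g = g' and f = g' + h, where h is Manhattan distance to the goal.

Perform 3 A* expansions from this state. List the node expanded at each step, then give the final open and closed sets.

order=[(0,5) → (1,5) → (2,5)]; open=[(0,4) g=3 f=8, (1,4) g=4 f=8, (1,6) g=2 f=6, (1,7) g=1 f=6, (2,4) g=5 f=8, (2,6) g=5 f=8, (3,5) g=5 f=6]; closed=[(0,5), (0,6), (0,7), (1,5), (2,5)]

step 1: expand (0,5) (f=6, h=4) → closed; open now [(0,4) g=3 f=8, (1,5) g=3 f=6, (1,6) g=2 f=6, (1,7) g=1 f=6]
step 2: expand (1,5) (f=6, h=3) → closed; open now [(0,4) g=3 f=8, (1,4) g=4 f=8, (1,6) g=2 f=6, (1,7) g=1 f=6, (2,5) g=4 f=6]
step 3: expand (2,5) (f=6, h=2) → closed; open now [(0,4) g=3 f=8, (1,4) g=4 f=8, (1,6) g=2 f=6, (1,7) g=1 f=6, (2,4) g=5 f=8, (2,6) g=5 f=8, (3,5) g=5 f=6]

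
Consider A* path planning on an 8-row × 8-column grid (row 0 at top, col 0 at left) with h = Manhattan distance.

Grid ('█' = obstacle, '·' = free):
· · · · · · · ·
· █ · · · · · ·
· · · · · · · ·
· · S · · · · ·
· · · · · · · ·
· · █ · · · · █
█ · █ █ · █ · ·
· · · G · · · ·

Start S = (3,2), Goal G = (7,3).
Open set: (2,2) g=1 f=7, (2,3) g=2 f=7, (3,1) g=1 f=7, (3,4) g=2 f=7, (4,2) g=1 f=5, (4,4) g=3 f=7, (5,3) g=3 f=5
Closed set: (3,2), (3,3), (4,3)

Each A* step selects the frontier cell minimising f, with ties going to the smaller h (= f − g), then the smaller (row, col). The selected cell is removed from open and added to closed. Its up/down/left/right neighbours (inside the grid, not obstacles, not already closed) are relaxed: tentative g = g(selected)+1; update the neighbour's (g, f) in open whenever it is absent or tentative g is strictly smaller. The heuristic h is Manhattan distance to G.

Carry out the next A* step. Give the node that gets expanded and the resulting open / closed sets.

expanded=(5,3); open=[(2,2) g=1 f=7, (2,3) g=2 f=7, (3,1) g=1 f=7, (3,4) g=2 f=7, (4,2) g=1 f=5, (4,4) g=3 f=7, (5,4) g=4 f=7]; closed=[(3,2), (3,3), (4,3), (5,3)]

step 1: expand (5,3) (f=5, h=2) → closed; open now [(2,2) g=1 f=7, (2,3) g=2 f=7, (3,1) g=1 f=7, (3,4) g=2 f=7, (4,2) g=1 f=5, (4,4) g=3 f=7, (5,4) g=4 f=7]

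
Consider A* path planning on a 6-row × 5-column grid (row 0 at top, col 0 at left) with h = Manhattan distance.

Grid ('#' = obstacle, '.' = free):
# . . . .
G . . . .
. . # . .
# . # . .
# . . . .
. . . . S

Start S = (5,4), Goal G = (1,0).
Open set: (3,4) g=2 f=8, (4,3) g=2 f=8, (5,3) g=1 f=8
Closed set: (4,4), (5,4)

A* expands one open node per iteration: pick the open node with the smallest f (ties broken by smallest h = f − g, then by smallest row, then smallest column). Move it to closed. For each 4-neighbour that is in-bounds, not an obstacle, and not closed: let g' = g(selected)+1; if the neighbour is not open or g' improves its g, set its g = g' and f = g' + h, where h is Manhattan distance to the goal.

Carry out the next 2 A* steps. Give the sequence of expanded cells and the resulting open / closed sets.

order=[(3,4) → (2,4)]; open=[(1,4) g=4 f=8, (2,3) g=4 f=8, (3,3) g=3 f=8, (4,3) g=2 f=8, (5,3) g=1 f=8]; closed=[(2,4), (3,4), (4,4), (5,4)]

step 1: expand (3,4) (f=8, h=6) → closed; open now [(2,4) g=3 f=8, (3,3) g=3 f=8, (4,3) g=2 f=8, (5,3) g=1 f=8]
step 2: expand (2,4) (f=8, h=5) → closed; open now [(1,4) g=4 f=8, (2,3) g=4 f=8, (3,3) g=3 f=8, (4,3) g=2 f=8, (5,3) g=1 f=8]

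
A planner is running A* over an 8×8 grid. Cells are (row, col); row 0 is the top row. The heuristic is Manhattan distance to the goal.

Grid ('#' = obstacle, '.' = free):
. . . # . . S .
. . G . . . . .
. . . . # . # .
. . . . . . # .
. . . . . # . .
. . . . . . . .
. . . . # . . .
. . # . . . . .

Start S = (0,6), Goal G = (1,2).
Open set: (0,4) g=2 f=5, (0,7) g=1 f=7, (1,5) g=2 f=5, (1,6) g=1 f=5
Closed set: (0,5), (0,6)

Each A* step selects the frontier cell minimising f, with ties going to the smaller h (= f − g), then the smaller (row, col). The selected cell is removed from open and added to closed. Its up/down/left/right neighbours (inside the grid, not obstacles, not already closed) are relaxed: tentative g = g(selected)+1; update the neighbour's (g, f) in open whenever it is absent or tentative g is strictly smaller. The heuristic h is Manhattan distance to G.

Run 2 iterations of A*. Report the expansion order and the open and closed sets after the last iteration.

step 1: expand (0,4) (f=5, h=3) → closed; open now [(0,7) g=1 f=7, (1,4) g=3 f=5, (1,5) g=2 f=5, (1,6) g=1 f=5]
step 2: expand (1,4) (f=5, h=2) → closed; open now [(0,7) g=1 f=7, (1,3) g=4 f=5, (1,5) g=2 f=5, (1,6) g=1 f=5]

order=[(0,4) → (1,4)]; open=[(0,7) g=1 f=7, (1,3) g=4 f=5, (1,5) g=2 f=5, (1,6) g=1 f=5]; closed=[(0,4), (0,5), (0,6), (1,4)]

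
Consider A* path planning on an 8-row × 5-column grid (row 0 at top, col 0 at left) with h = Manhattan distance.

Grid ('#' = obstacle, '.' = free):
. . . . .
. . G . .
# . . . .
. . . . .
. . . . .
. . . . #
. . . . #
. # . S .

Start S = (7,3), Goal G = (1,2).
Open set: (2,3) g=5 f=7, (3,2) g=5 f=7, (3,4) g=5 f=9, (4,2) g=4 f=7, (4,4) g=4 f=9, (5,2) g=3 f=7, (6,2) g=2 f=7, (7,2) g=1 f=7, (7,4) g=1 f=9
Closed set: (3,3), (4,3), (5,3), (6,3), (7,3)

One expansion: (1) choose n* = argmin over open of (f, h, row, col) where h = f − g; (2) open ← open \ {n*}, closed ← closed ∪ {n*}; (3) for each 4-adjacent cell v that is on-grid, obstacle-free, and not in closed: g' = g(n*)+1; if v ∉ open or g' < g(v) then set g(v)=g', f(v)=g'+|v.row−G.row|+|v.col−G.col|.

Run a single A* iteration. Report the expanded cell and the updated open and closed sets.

step 1: expand (2,3) (f=7, h=2) → closed; open now [(1,3) g=6 f=7, (2,2) g=6 f=7, (2,4) g=6 f=9, (3,2) g=5 f=7, (3,4) g=5 f=9, (4,2) g=4 f=7, (4,4) g=4 f=9, (5,2) g=3 f=7, (6,2) g=2 f=7, (7,2) g=1 f=7, (7,4) g=1 f=9]

expanded=(2,3); open=[(1,3) g=6 f=7, (2,2) g=6 f=7, (2,4) g=6 f=9, (3,2) g=5 f=7, (3,4) g=5 f=9, (4,2) g=4 f=7, (4,4) g=4 f=9, (5,2) g=3 f=7, (6,2) g=2 f=7, (7,2) g=1 f=7, (7,4) g=1 f=9]; closed=[(2,3), (3,3), (4,3), (5,3), (6,3), (7,3)]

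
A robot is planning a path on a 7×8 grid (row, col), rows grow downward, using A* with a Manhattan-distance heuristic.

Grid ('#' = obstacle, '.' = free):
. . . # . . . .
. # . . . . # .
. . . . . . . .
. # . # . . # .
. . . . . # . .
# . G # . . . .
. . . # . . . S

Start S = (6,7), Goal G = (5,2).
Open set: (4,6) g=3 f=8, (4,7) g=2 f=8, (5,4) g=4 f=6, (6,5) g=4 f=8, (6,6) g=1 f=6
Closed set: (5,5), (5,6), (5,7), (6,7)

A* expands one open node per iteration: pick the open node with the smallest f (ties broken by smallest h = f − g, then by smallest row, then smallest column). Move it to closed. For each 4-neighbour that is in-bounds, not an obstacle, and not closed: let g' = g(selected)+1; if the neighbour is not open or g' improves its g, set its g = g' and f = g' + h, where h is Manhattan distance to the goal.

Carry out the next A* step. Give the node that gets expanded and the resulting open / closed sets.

step 1: expand (5,4) (f=6, h=2) → closed; open now [(4,4) g=5 f=8, (4,6) g=3 f=8, (4,7) g=2 f=8, (6,4) g=5 f=8, (6,5) g=4 f=8, (6,6) g=1 f=6]

expanded=(5,4); open=[(4,4) g=5 f=8, (4,6) g=3 f=8, (4,7) g=2 f=8, (6,4) g=5 f=8, (6,5) g=4 f=8, (6,6) g=1 f=6]; closed=[(5,4), (5,5), (5,6), (5,7), (6,7)]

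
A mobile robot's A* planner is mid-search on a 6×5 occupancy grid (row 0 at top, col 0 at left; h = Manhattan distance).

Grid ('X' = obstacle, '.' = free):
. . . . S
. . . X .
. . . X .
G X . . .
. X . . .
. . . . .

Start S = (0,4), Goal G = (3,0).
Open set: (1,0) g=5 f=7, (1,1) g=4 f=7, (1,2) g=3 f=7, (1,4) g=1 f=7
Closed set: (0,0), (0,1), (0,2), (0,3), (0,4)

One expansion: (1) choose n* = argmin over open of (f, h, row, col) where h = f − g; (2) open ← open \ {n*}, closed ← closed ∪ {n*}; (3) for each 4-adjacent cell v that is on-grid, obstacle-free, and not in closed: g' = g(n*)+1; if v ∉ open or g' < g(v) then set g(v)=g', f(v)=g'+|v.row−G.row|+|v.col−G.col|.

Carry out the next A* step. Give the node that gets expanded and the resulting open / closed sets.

expanded=(1,0); open=[(1,1) g=4 f=7, (1,2) g=3 f=7, (1,4) g=1 f=7, (2,0) g=6 f=7]; closed=[(0,0), (0,1), (0,2), (0,3), (0,4), (1,0)]

step 1: expand (1,0) (f=7, h=2) → closed; open now [(1,1) g=4 f=7, (1,2) g=3 f=7, (1,4) g=1 f=7, (2,0) g=6 f=7]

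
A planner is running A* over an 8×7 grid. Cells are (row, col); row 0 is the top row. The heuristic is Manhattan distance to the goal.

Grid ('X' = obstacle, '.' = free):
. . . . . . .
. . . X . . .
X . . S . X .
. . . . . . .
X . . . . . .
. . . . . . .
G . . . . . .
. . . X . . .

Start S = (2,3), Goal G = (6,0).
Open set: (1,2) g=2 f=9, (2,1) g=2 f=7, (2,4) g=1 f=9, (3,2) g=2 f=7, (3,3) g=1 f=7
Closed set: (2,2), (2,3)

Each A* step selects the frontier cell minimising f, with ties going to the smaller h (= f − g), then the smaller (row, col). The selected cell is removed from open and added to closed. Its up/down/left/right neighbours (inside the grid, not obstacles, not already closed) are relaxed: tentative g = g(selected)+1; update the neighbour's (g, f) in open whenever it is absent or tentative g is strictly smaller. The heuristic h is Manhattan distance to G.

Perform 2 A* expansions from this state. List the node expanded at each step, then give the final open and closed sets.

step 1: expand (2,1) (f=7, h=5) → closed; open now [(1,1) g=3 f=9, (1,2) g=2 f=9, (2,4) g=1 f=9, (3,1) g=3 f=7, (3,2) g=2 f=7, (3,3) g=1 f=7]
step 2: expand (3,1) (f=7, h=4) → closed; open now [(1,1) g=3 f=9, (1,2) g=2 f=9, (2,4) g=1 f=9, (3,0) g=4 f=7, (3,2) g=2 f=7, (3,3) g=1 f=7, (4,1) g=4 f=7]

order=[(2,1) → (3,1)]; open=[(1,1) g=3 f=9, (1,2) g=2 f=9, (2,4) g=1 f=9, (3,0) g=4 f=7, (3,2) g=2 f=7, (3,3) g=1 f=7, (4,1) g=4 f=7]; closed=[(2,1), (2,2), (2,3), (3,1)]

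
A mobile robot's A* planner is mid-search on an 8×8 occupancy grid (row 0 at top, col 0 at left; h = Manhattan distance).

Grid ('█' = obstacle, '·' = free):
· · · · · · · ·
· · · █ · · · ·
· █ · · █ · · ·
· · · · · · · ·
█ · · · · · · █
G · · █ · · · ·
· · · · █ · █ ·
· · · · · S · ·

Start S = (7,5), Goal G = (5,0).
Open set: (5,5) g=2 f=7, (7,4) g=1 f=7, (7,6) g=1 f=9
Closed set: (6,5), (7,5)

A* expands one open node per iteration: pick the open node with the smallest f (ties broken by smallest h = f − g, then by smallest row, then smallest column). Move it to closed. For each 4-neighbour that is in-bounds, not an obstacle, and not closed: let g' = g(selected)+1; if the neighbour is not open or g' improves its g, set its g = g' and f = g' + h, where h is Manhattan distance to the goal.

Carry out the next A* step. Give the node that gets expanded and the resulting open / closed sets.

step 1: expand (5,5) (f=7, h=5) → closed; open now [(4,5) g=3 f=9, (5,4) g=3 f=7, (5,6) g=3 f=9, (7,4) g=1 f=7, (7,6) g=1 f=9]

expanded=(5,5); open=[(4,5) g=3 f=9, (5,4) g=3 f=7, (5,6) g=3 f=9, (7,4) g=1 f=7, (7,6) g=1 f=9]; closed=[(5,5), (6,5), (7,5)]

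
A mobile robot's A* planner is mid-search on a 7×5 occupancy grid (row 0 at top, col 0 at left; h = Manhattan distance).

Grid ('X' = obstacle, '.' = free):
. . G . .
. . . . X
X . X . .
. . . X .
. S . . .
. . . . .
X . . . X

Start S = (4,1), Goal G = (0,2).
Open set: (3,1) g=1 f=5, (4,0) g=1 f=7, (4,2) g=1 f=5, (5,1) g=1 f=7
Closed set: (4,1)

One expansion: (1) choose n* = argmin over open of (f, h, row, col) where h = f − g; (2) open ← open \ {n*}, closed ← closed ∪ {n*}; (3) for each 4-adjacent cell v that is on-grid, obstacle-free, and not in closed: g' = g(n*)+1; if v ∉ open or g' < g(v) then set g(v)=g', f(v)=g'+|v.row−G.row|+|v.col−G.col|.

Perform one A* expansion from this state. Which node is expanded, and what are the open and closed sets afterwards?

expanded=(3,1); open=[(2,1) g=2 f=5, (3,0) g=2 f=7, (3,2) g=2 f=5, (4,0) g=1 f=7, (4,2) g=1 f=5, (5,1) g=1 f=7]; closed=[(3,1), (4,1)]

step 1: expand (3,1) (f=5, h=4) → closed; open now [(2,1) g=2 f=5, (3,0) g=2 f=7, (3,2) g=2 f=5, (4,0) g=1 f=7, (4,2) g=1 f=5, (5,1) g=1 f=7]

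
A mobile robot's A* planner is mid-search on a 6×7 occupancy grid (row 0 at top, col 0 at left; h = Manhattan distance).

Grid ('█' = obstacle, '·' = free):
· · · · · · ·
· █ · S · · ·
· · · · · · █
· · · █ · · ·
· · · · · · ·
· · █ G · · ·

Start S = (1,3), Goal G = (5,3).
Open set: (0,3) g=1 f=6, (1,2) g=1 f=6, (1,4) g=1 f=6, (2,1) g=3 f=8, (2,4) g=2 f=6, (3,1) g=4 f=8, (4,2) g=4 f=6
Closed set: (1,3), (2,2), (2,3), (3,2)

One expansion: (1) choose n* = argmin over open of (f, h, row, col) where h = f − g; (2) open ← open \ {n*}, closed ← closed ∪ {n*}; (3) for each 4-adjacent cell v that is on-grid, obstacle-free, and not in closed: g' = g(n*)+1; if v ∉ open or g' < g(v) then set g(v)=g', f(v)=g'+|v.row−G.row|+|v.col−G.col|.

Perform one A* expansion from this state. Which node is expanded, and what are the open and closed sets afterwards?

step 1: expand (4,2) (f=6, h=2) → closed; open now [(0,3) g=1 f=6, (1,2) g=1 f=6, (1,4) g=1 f=6, (2,1) g=3 f=8, (2,4) g=2 f=6, (3,1) g=4 f=8, (4,1) g=5 f=8, (4,3) g=5 f=6]

expanded=(4,2); open=[(0,3) g=1 f=6, (1,2) g=1 f=6, (1,4) g=1 f=6, (2,1) g=3 f=8, (2,4) g=2 f=6, (3,1) g=4 f=8, (4,1) g=5 f=8, (4,3) g=5 f=6]; closed=[(1,3), (2,2), (2,3), (3,2), (4,2)]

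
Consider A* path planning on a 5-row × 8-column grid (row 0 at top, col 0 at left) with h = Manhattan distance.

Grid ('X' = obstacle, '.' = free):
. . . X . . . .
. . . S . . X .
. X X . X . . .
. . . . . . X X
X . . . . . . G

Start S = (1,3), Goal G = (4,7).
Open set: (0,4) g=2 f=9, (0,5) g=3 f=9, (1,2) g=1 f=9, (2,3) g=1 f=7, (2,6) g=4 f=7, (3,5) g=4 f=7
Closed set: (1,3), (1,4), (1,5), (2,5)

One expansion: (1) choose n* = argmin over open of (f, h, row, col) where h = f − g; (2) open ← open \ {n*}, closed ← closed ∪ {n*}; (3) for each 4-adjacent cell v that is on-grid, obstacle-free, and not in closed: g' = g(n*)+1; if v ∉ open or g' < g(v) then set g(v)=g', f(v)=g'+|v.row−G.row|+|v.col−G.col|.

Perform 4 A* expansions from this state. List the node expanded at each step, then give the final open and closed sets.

order=[(2,6) → (2,7) → (3,5) → (4,5)]; open=[(0,4) g=2 f=9, (0,5) g=3 f=9, (1,2) g=1 f=9, (1,7) g=6 f=9, (2,3) g=1 f=7, (3,4) g=5 f=9, (4,4) g=6 f=9, (4,6) g=6 f=7]; closed=[(1,3), (1,4), (1,5), (2,5), (2,6), (2,7), (3,5), (4,5)]

step 1: expand (2,6) (f=7, h=3) → closed; open now [(0,4) g=2 f=9, (0,5) g=3 f=9, (1,2) g=1 f=9, (2,3) g=1 f=7, (2,7) g=5 f=7, (3,5) g=4 f=7]
step 2: expand (2,7) (f=7, h=2) → closed; open now [(0,4) g=2 f=9, (0,5) g=3 f=9, (1,2) g=1 f=9, (1,7) g=6 f=9, (2,3) g=1 f=7, (3,5) g=4 f=7]
step 3: expand (3,5) (f=7, h=3) → closed; open now [(0,4) g=2 f=9, (0,5) g=3 f=9, (1,2) g=1 f=9, (1,7) g=6 f=9, (2,3) g=1 f=7, (3,4) g=5 f=9, (4,5) g=5 f=7]
step 4: expand (4,5) (f=7, h=2) → closed; open now [(0,4) g=2 f=9, (0,5) g=3 f=9, (1,2) g=1 f=9, (1,7) g=6 f=9, (2,3) g=1 f=7, (3,4) g=5 f=9, (4,4) g=6 f=9, (4,6) g=6 f=7]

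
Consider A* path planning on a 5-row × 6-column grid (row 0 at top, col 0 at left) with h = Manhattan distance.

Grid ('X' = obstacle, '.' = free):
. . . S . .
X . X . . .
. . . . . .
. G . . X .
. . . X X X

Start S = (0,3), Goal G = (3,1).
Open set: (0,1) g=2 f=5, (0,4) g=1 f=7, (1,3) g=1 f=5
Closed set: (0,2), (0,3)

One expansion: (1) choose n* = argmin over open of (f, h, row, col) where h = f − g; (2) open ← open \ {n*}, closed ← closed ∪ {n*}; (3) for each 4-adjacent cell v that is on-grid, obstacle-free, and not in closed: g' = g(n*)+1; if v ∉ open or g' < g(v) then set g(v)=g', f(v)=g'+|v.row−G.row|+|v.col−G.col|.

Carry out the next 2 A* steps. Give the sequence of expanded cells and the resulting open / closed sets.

step 1: expand (0,1) (f=5, h=3) → closed; open now [(0,0) g=3 f=7, (0,4) g=1 f=7, (1,1) g=3 f=5, (1,3) g=1 f=5]
step 2: expand (1,1) (f=5, h=2) → closed; open now [(0,0) g=3 f=7, (0,4) g=1 f=7, (1,3) g=1 f=5, (2,1) g=4 f=5]

order=[(0,1) → (1,1)]; open=[(0,0) g=3 f=7, (0,4) g=1 f=7, (1,3) g=1 f=5, (2,1) g=4 f=5]; closed=[(0,1), (0,2), (0,3), (1,1)]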